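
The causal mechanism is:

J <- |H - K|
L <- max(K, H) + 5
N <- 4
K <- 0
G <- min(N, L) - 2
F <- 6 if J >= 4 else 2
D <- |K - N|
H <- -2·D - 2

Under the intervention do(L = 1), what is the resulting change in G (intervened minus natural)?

-3

do(L=1) replaces the equation L <- max(K, H) + 5 with the constant L = 1.
G = min(N, L) - 2  [with N=4, L=1]  = -1
Without intervention: D = |K - N|  [with K=0, N=4]  = 4; H = -2·D - 2  [with D=4]  = -10; L = max(K, H) + 5  [with K=0, H=-10]  = 5; G = min(N, L) - 2  [with N=4, L=5]  = 2.
Change = -1 − 2 = -3.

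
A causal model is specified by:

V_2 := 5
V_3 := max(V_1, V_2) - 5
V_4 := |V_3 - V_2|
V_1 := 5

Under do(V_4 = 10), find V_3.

0

Under do(V_4=10), the mechanism V_4 := |V_3 - V_2| is discarded; V_4 is fixed at 10.
Since V_3 is not a descendant of the intervened variable, it is unaffected.
V_3 = max(V_1, V_2) - 5  [with V_1=5, V_2=5]  = 0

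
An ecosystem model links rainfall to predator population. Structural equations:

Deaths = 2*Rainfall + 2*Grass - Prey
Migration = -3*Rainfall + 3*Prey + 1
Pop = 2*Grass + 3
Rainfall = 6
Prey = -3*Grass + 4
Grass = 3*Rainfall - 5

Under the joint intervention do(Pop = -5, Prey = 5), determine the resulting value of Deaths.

33

Under do(Pop = -5, Prey = 5), each intervened variable's structural equation is replaced by its fixed value.
Grass = 3*Rainfall - 5  [with Rainfall=6]  = 13
Deaths = 2*Rainfall + 2*Grass - Prey  [with Rainfall=6, Grass=13, Prey=5]  = 33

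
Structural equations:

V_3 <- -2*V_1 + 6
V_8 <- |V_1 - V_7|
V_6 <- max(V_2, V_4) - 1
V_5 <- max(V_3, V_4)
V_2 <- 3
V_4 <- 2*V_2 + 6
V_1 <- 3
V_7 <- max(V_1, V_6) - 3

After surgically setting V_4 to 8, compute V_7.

The intervention breaks the incoming arrows to V_4: V_4 <- 2*V_2 + 6 no longer applies, and V_4 = 8.
V_6 = max(V_2, V_4) - 1  [with V_2=3, V_4=8]  = 7
V_7 = max(V_1, V_6) - 3  [with V_1=3, V_6=7]  = 4

4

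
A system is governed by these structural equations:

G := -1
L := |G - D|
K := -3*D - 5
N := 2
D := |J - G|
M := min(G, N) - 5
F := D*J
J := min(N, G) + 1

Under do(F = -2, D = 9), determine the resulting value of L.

Setting F = -2, D = 9 by intervention discards those variables' equations.
L = |G - D|  [with G=-1, D=9]  = 10

10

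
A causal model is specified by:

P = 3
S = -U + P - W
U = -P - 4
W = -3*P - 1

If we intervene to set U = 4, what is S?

Under do(U=4), the mechanism U = -P - 4 is discarded; U is fixed at 4.
W = -3*P - 1  [with P=3]  = -10
S = -U + P - W  [with U=4, P=3, W=-10]  = 9

9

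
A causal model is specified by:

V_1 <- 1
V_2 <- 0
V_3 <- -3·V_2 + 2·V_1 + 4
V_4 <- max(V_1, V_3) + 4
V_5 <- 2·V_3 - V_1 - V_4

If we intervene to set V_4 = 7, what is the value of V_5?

4

Intervening sets V_4 = 7 and removes its equation (V_4 <- max(V_1, V_3) + 4).
V_3 = -3·V_2 + 2·V_1 + 4  [with V_2=0, V_1=1]  = 6
V_5 = 2·V_3 - V_1 - V_4  [with V_3=6, V_1=1, V_4=7]  = 4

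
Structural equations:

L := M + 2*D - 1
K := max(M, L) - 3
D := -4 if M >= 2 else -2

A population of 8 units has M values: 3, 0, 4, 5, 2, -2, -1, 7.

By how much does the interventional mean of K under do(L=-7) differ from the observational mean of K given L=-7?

2.25

Under do(L=-7), L's equation is replaced by L=-7 for every unit. Per-unit K: 0, -3, 1, 2, -1, -5, -4, 4. Mean = -0.75.
Conditioning on L=-7 selects the 2 unit(s) with M ∈ {2, -2}. Their K values: -1, -5. Mean = -3.
Difference = -0.75 − (-3) = 2.25.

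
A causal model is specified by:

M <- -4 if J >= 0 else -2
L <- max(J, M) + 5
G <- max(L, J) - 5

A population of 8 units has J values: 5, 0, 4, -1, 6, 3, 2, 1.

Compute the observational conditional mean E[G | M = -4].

Observing M=-4 restricts to units where M's equation naturally yields -4: J ∈ {5, 0, 4, 6, 3, 2, 1}. In that subpopulation G = 5, 0, 4, 6, 3, 2, 1, mean 3.

3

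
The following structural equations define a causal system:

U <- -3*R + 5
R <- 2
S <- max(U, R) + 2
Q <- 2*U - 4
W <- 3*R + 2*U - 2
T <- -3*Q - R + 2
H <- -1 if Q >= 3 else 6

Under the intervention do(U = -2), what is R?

2

Under do(U=-2), the mechanism U <- -3*R + 5 is discarded; U is fixed at -2.
R is not downstream of the intervention, so its value is determined by the original equations.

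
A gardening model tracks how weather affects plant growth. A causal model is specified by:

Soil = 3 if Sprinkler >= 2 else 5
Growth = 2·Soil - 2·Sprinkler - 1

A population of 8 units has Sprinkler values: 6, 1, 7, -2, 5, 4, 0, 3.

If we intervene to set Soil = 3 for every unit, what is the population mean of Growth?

-1

The intervention sets Soil=3 in all 8 units regardless of Sprinkler. Recomputing Growth per unit gives -7, 3, -9, 9, -5, -3, 5, -1; average -1.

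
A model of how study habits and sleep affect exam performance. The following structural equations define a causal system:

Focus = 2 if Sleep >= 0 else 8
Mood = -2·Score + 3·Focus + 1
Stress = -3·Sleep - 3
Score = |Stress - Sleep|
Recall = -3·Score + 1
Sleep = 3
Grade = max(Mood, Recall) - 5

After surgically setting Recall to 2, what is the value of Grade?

Intervening sets Recall = 2 and removes its equation (Recall = -3·Score + 1).
Stress = -3·Sleep - 3  [with Sleep=3]  = -12
Focus = 2 if Sleep >= 0 else 8  [with Sleep=3]  = 2
Score = |Stress - Sleep|  [with Stress=-12, Sleep=3]  = 15
Mood = -2·Score + 3·Focus + 1  [with Score=15, Focus=2]  = -23
Grade = max(Mood, Recall) - 5  [with Mood=-23, Recall=2]  = -3

-3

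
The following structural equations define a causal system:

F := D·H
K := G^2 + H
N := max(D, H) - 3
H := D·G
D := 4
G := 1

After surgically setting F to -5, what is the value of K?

Intervening sets F = -5 and removes its equation (F := D·H).
No directed path runs from F to K, so K keeps its natural value.
H = D·G  [with D=4, G=1]  = 4
K = G^2 + H  [with G=1, H=4]  = 5

5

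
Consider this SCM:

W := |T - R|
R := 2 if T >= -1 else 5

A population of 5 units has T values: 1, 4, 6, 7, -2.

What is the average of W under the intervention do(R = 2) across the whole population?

3.2

do(R=2) breaks R's dependence on T. With R=2 fixed, W across the units is 1, 2, 4, 5, 4, mean 3.2.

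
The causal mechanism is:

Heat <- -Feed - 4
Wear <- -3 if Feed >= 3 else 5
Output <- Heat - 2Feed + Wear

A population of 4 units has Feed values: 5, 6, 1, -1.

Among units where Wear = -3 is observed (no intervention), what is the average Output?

Observing Wear=-3 restricts to units where Wear's equation naturally yields -3: Feed ∈ {5, 6}. In that subpopulation Output = -22, -25, mean -23.5.

-23.5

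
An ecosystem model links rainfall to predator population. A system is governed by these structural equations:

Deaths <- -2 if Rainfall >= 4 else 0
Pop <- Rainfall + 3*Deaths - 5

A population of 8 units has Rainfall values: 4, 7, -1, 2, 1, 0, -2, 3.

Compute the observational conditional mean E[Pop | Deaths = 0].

-4.5

E[Pop|Deaths=0] averages over only the 6 units with Deaths=0 (Rainfall = -1, 2, 1, 0, -2, 3): Pop = -6, -3, -4, -5, -7, -2, mean -4.5.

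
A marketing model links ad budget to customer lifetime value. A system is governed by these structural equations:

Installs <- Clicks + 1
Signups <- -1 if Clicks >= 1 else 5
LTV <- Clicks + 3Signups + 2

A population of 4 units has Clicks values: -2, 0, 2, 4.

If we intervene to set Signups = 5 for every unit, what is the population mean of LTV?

do(Signups=5) breaks Signups's dependence on Clicks. With Signups=5 fixed, LTV across the units is 15, 17, 19, 21, mean 18.

18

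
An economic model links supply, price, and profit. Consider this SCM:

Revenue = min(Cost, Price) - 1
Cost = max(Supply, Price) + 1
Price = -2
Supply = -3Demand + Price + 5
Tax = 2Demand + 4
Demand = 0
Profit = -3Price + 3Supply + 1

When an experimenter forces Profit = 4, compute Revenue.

The intervention breaks the incoming arrows to Profit: Profit = -3Price + 3Supply + 1 no longer applies, and Profit = 4.
Revenue is not downstream of the intervention, so its value is determined by the original equations.
Supply = -3Demand + Price + 5  [with Demand=0, Price=-2]  = 3
Cost = max(Supply, Price) + 1  [with Supply=3, Price=-2]  = 4
Revenue = min(Cost, Price) - 1  [with Cost=4, Price=-2]  = -3

-3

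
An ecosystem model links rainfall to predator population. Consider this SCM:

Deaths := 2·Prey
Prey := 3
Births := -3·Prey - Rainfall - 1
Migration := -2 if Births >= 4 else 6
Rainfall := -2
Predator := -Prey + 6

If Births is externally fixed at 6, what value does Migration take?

-2

Under do(Births=6), the mechanism Births := -3·Prey - Rainfall - 1 is discarded; Births is fixed at 6.
Migration = -2 if Births >= 4 else 6  [with Births=6]  = -2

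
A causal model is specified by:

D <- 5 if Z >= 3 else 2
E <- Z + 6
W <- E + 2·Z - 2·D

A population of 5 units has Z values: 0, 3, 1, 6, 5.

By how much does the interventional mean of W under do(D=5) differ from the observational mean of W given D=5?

-5

do(D=5) breaks D's dependence on Z. With D=5 fixed, W across the units is -4, 5, -1, 14, 11, mean 5.
Observing D=5 restricts to units where D's equation naturally yields 5: Z ∈ {3, 6, 5}. In that subpopulation W = 5, 14, 11, mean 10.
Difference = 5 − 10 = -5.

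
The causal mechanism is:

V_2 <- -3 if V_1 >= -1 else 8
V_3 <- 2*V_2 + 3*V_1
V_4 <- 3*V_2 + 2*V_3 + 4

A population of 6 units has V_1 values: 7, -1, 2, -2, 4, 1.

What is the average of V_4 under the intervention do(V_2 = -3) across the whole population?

-6

The intervention sets V_2=-3 in all 6 units regardless of V_1. Recomputing V_4 per unit gives 25, -23, -5, -29, 7, -11; average -6.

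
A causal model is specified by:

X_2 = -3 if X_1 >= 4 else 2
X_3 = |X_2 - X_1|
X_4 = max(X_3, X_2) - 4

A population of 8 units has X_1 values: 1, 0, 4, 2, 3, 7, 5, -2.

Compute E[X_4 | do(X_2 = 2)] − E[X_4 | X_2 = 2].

Under do(X_2=2), X_2's equation is replaced by X_2=2 for every unit. Per-unit X_4: -2, -2, -2, -2, -2, 1, -1, 0. Mean = -1.25.
E[X_4|X_2=2] averages over only the 5 units with X_2=2 (X_1 = 1, 0, 2, 3, -2): X_4 = -2, -2, -2, -2, 0, mean -1.6.
Difference = -1.25 − (-1.6) = 0.35.

0.35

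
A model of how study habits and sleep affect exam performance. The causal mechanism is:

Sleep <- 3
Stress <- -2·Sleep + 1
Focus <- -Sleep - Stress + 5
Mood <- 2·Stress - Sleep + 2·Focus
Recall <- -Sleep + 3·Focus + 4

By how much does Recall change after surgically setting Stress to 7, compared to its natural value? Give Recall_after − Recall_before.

-36

do(Stress=7) replaces the equation Stress <- -2·Sleep + 1 with the constant Stress = 7.
Focus = -Sleep - Stress + 5  [with Sleep=3, Stress=7]  = -5
Recall = -Sleep + 3·Focus + 4  [with Sleep=3, Focus=-5]  = -14
Without intervention: Stress = -2·Sleep + 1  [with Sleep=3]  = -5; Focus = -Sleep - Stress + 5  [with Sleep=3, Stress=-5]  = 7; Recall = -Sleep + 3·Focus + 4  [with Sleep=3, Focus=7]  = 22.
Change = -14 − 22 = -36.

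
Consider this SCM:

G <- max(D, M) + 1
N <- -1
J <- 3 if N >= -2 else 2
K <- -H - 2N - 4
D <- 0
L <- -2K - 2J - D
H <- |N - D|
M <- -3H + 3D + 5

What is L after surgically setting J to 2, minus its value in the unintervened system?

2

Intervening sets J = 2 and removes its equation (J <- 3 if N >= -2 else 2).
H = |N - D|  [with N=-1, D=0]  = 1
K = -H - 2N - 4  [with H=1, N=-1]  = -3
L = -2K - 2J - D  [with K=-3, J=2, D=0]  = 2
Without intervention: H = |N - D|  [with N=-1, D=0]  = 1; J = 3 if N >= -2 else 2  [with N=-1]  = 3; K = -H - 2N - 4  [with H=1, N=-1]  = -3; L = -2K - 2J - D  [with K=-3, J=3, D=0]  = 0.
Change = 2 − 0 = 2.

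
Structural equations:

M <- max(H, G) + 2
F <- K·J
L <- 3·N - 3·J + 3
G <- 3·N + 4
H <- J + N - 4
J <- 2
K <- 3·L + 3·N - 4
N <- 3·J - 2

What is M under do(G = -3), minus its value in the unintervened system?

The intervention breaks the incoming arrows to G: G <- 3·N + 4 no longer applies, and G = -3.
N = 3·J - 2  [with J=2]  = 4
H = J + N - 4  [with J=2, N=4]  = 2
M = max(H, G) + 2  [with H=2, G=-3]  = 4
Without intervention: N = 3·J - 2  [with J=2]  = 4; G = 3·N + 4  [with N=4]  = 16; H = J + N - 4  [with J=2, N=4]  = 2; M = max(H, G) + 2  [with H=2, G=16]  = 18.
Change = 4 − 18 = -14.

-14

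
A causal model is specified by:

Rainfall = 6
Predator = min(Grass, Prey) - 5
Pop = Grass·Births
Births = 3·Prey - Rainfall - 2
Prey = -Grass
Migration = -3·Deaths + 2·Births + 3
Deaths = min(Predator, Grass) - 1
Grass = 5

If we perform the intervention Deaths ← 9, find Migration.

-70

Intervening sets Deaths = 9 and removes its equation (Deaths = min(Predator, Grass) - 1).
Prey = -Grass  [with Grass=5]  = -5
Births = 3·Prey - Rainfall - 2  [with Prey=-5, Rainfall=6]  = -23
Migration = -3·Deaths + 2·Births + 3  [with Deaths=9, Births=-23]  = -70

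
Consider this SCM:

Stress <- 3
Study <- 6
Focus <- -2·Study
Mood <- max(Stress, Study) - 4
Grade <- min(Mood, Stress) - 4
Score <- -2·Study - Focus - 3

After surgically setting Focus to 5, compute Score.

-20

The intervention breaks the incoming arrows to Focus: Focus <- -2·Study no longer applies, and Focus = 5.
Score = -2·Study - Focus - 3  [with Study=6, Focus=5]  = -20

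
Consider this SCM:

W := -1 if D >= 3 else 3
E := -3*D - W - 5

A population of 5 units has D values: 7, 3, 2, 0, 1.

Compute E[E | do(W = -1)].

-11.8

Under do(W=-1), W's equation is replaced by W=-1 for every unit. Per-unit E: -25, -13, -10, -4, -7. Mean = -11.8.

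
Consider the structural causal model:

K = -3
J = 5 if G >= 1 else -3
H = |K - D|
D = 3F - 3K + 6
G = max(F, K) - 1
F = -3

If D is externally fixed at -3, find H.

Under do(D=-3), the mechanism D = 3F - 3K + 6 is discarded; D is fixed at -3.
H = |K - D|  [with K=-3, D=-3]  = 0

0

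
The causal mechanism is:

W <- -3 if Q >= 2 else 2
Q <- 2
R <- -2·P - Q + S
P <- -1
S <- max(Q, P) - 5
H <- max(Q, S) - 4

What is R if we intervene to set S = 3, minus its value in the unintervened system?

The intervention breaks the incoming arrows to S: S <- max(Q, P) - 5 no longer applies, and S = 3.
R = -2·P - Q + S  [with P=-1, Q=2, S=3]  = 3
Without intervention: S = max(Q, P) - 5  [with Q=2, P=-1]  = -3; R = -2·P - Q + S  [with P=-1, Q=2, S=-3]  = -3.
Change = 3 − (-3) = 6.

6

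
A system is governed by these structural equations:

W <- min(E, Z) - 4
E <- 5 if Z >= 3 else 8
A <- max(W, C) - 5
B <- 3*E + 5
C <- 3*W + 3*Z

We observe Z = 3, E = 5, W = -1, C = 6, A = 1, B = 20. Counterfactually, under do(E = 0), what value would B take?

5

Under do(E=0), the mechanism E <- 5 if Z >= 3 else 8 is discarded; E is fixed at 0.
B = 3*E + 5  [with E=0]  = 5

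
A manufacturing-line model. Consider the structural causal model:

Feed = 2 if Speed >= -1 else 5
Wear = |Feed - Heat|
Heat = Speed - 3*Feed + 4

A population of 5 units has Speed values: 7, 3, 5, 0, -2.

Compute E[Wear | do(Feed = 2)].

3

Every unit gets Feed=2 under the intervention. Wear values become 3, 1, 1, 4, 6; E[Wear|do(Feed=2)] = 3.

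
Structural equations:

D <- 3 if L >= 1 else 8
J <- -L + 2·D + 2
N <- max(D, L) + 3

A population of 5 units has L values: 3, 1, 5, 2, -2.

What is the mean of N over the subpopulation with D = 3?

6.5

Observing D=3 restricts to units where D's equation naturally yields 3: L ∈ {3, 1, 5, 2}. In that subpopulation N = 6, 6, 8, 6, mean 6.5.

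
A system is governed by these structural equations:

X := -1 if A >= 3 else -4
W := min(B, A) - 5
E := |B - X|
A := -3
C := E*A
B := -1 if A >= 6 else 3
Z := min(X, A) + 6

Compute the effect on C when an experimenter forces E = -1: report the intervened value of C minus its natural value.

Intervening sets E = -1 and removes its equation (E := |B - X|).
C = E*A  [with E=-1, A=-3]  = 3
Without intervention: X = -1 if A >= 3 else -4  [with A=-3]  = -4; B = -1 if A >= 6 else 3  [with A=-3]  = 3; E = |B - X|  [with B=3, X=-4]  = 7; C = E*A  [with E=7, A=-3]  = -21.
Change = 3 − (-21) = 24.

24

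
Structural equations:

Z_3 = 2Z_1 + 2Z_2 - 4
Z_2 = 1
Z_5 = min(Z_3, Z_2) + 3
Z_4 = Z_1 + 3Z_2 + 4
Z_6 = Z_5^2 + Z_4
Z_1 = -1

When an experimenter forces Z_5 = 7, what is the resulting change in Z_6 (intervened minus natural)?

48

The intervention breaks the incoming arrows to Z_5: Z_5 = min(Z_3, Z_2) + 3 no longer applies, and Z_5 = 7.
Z_4 = Z_1 + 3Z_2 + 4  [with Z_1=-1, Z_2=1]  = 6
Z_6 = Z_5^2 + Z_4  [with Z_5=7, Z_4=6]  = 55
Without intervention: Z_3 = 2Z_1 + 2Z_2 - 4  [with Z_1=-1, Z_2=1]  = -4; Z_4 = Z_1 + 3Z_2 + 4  [with Z_1=-1, Z_2=1]  = 6; Z_5 = min(Z_3, Z_2) + 3  [with Z_3=-4, Z_2=1]  = -1; Z_6 = Z_5^2 + Z_4  [with Z_5=-1, Z_4=6]  = 7.
Change = 55 − 7 = 48.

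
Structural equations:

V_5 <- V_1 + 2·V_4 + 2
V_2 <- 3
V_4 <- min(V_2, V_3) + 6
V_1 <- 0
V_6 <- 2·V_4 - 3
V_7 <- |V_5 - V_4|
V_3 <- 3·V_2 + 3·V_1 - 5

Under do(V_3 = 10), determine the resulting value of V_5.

20

do(V_3=10) replaces the equation V_3 <- 3·V_2 + 3·V_1 - 5 with the constant V_3 = 10.
V_4 = min(V_2, V_3) + 6  [with V_2=3, V_3=10]  = 9
V_5 = V_1 + 2·V_4 + 2  [with V_1=0, V_4=9]  = 20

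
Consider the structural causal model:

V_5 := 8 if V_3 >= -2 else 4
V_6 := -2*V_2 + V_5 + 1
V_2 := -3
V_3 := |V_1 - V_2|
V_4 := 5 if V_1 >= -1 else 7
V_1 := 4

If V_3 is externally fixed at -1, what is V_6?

15

The intervention breaks the incoming arrows to V_3: V_3 := |V_1 - V_2| no longer applies, and V_3 = -1.
V_5 = 8 if V_3 >= -2 else 4  [with V_3=-1]  = 8
V_6 = -2*V_2 + V_5 + 1  [with V_2=-3, V_5=8]  = 15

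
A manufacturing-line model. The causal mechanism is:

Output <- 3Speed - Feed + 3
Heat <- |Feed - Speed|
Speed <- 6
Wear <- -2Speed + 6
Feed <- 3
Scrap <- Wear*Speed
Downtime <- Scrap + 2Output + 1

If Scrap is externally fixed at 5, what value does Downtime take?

42

Under do(Scrap=5), the mechanism Scrap <- Wear*Speed is discarded; Scrap is fixed at 5.
Output = 3Speed - Feed + 3  [with Speed=6, Feed=3]  = 18
Downtime = Scrap + 2Output + 1  [with Scrap=5, Output=18]  = 42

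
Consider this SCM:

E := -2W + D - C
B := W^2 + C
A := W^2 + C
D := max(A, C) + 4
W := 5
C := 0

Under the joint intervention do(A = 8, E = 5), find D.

12

The joint intervention fixes A = 8, E = 5, removing each variable's own equation.
D = max(A, C) + 4  [with A=8, C=0]  = 12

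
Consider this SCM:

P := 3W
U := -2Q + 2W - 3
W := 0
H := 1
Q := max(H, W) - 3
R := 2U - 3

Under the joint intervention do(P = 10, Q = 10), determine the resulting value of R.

The joint intervention fixes P = 10, Q = 10, removing each variable's own equation.
U = -2Q + 2W - 3  [with Q=10, W=0]  = -23
R = 2U - 3  [with U=-23]  = -49

-49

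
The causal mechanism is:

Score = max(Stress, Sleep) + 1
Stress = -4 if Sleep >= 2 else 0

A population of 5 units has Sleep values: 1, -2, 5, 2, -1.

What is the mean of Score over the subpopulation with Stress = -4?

4.5

E[Score|Stress=-4] averages over only the 2 units with Stress=-4 (Sleep = 5, 2): Score = 6, 3, mean 4.5.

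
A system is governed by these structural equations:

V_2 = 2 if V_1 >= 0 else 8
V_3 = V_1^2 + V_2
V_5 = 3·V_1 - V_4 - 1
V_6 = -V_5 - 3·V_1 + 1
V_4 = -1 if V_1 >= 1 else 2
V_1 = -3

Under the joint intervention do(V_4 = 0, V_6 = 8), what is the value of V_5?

-10

Setting V_4 = 0, V_6 = 8 by intervention discards those variables' equations.
V_5 = 3·V_1 - V_4 - 1  [with V_1=-3, V_4=0]  = -10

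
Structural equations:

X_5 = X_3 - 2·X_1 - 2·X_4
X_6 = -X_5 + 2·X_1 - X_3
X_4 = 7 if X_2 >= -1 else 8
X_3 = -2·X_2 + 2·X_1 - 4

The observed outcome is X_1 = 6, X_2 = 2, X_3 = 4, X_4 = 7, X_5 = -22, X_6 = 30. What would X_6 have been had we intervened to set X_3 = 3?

32

The intervention breaks the incoming arrows to X_3: X_3 = -2·X_2 + 2·X_1 - 4 no longer applies, and X_3 = 3.
X_4 = 7 if X_2 >= -1 else 8  [with X_2=2]  = 7
X_5 = X_3 - 2·X_1 - 2·X_4  [with X_3=3, X_1=6, X_4=7]  = -23
X_6 = -X_5 + 2·X_1 - X_3  [with X_5=-23, X_1=6, X_3=3]  = 32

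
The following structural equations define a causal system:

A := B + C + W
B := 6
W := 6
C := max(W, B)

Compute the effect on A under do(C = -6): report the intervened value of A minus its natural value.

The intervention breaks the incoming arrows to C: C := max(W, B) no longer applies, and C = -6.
A = B + C + W  [with B=6, C=-6, W=6]  = 6
Without intervention: C = max(W, B)  [with W=6, B=6]  = 6; A = B + C + W  [with B=6, C=6, W=6]  = 18.
Change = 6 − 18 = -12.

-12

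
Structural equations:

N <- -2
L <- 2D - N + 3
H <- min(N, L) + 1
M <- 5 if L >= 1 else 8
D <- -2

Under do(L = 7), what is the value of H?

-1

The intervention breaks the incoming arrows to L: L <- 2D - N + 3 no longer applies, and L = 7.
H = min(N, L) + 1  [with N=-2, L=7]  = -1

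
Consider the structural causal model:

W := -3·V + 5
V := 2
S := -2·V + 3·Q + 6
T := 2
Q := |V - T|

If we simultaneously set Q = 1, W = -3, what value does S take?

5

The joint intervention fixes Q = 1, W = -3, removing each variable's own equation.
S = -2·V + 3·Q + 6  [with V=2, Q=1]  = 5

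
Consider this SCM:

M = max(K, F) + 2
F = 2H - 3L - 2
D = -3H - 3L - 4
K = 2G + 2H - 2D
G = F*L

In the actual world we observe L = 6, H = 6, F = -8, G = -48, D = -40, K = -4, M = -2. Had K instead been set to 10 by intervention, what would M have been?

Intervening sets K = 10 and removes its equation (K = 2G + 2H - 2D).
F = 2H - 3L - 2  [with H=6, L=6]  = -8
M = max(K, F) + 2  [with K=10, F=-8]  = 12

12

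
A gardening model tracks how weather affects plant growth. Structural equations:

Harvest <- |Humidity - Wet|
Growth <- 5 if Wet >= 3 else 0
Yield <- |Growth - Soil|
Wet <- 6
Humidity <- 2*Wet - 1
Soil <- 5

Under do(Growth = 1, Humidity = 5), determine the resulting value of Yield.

Setting Growth = 1, Humidity = 5 by intervention discards those variables' equations.
Yield = |Growth - Soil|  [with Growth=1, Soil=5]  = 4

4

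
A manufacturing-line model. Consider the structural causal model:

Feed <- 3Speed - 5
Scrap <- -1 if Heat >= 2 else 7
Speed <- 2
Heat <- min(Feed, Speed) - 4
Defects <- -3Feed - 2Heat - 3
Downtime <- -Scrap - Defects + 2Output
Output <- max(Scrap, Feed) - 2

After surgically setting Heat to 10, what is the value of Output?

The intervention breaks the incoming arrows to Heat: Heat <- min(Feed, Speed) - 4 no longer applies, and Heat = 10.
Feed = 3Speed - 5  [with Speed=2]  = 1
Scrap = -1 if Heat >= 2 else 7  [with Heat=10]  = -1
Output = max(Scrap, Feed) - 2  [with Scrap=-1, Feed=1]  = -1

-1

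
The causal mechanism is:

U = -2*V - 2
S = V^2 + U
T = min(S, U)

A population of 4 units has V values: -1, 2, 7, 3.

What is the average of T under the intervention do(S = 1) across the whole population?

The intervention sets S=1 in all 4 units regardless of V. Recomputing T per unit gives 0, -6, -16, -8; average -7.5.

-7.5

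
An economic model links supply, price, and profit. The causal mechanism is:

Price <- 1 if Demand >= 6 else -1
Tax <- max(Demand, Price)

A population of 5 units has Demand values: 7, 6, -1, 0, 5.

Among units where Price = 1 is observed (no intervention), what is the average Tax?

6.5

Observing Price=1 restricts to units where Price's equation naturally yields 1: Demand ∈ {7, 6}. In that subpopulation Tax = 7, 6, mean 6.5.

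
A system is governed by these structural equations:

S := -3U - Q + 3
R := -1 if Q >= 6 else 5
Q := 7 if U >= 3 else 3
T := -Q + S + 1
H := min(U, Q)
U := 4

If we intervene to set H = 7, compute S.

-16

The intervention breaks the incoming arrows to H: H := min(U, Q) no longer applies, and H = 7.
S is not downstream of the intervention, so its value is determined by the original equations.
Q = 7 if U >= 3 else 3  [with U=4]  = 7
S = -3U - Q + 3  [with U=4, Q=7]  = -16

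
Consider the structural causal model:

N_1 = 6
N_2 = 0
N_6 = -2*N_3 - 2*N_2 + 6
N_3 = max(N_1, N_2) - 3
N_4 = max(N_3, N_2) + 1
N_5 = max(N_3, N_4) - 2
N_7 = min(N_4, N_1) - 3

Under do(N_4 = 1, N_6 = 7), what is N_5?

Setting N_4 = 1, N_6 = 7 by intervention discards those variables' equations.
N_3 = max(N_1, N_2) - 3  [with N_1=6, N_2=0]  = 3
N_5 = max(N_3, N_4) - 2  [with N_3=3, N_4=1]  = 1

1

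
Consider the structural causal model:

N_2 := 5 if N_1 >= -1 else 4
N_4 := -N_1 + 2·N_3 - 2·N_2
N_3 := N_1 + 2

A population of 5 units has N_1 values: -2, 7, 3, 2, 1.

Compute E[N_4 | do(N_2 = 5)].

-3.8

Under do(N_2=5), N_2's equation is replaced by N_2=5 for every unit. Per-unit N_4: -8, 1, -3, -4, -5. Mean = -3.8.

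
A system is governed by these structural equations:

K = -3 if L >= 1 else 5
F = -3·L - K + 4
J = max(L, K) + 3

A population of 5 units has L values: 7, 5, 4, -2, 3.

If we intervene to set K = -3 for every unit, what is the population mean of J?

do(K=-3) breaks K's dependence on L. With K=-3 fixed, J across the units is 10, 8, 7, 1, 6, mean 6.4.

6.4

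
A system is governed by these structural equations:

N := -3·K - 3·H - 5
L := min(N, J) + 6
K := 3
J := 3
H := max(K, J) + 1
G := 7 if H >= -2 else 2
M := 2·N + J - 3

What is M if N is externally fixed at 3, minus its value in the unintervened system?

58

Under do(N=3), the mechanism N := -3·K - 3·H - 5 is discarded; N is fixed at 3.
M = 2·N + J - 3  [with N=3, J=3]  = 6
Without intervention: H = max(K, J) + 1  [with K=3, J=3]  = 4; N = -3·K - 3·H - 5  [with K=3, H=4]  = -26; M = 2·N + J - 3  [with N=-26, J=3]  = -52.
Change = 6 − (-52) = 58.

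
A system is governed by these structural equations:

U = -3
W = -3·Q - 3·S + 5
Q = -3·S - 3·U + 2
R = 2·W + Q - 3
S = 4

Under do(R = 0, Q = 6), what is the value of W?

-25

Under do(R = 0, Q = 6), each intervened variable's structural equation is replaced by its fixed value.
W = -3·Q - 3·S + 5  [with Q=6, S=4]  = -25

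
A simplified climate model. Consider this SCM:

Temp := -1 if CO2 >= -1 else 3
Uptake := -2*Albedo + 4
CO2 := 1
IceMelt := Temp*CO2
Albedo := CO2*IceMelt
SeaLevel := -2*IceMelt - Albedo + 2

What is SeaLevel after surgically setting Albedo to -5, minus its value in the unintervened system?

4

Intervening sets Albedo = -5 and removes its equation (Albedo := CO2*IceMelt).
Temp = -1 if CO2 >= -1 else 3  [with CO2=1]  = -1
IceMelt = Temp*CO2  [with Temp=-1, CO2=1]  = -1
SeaLevel = -2*IceMelt - Albedo + 2  [with IceMelt=-1, Albedo=-5]  = 9
Without intervention: Temp = -1 if CO2 >= -1 else 3  [with CO2=1]  = -1; IceMelt = Temp*CO2  [with Temp=-1, CO2=1]  = -1; Albedo = CO2*IceMelt  [with CO2=1, IceMelt=-1]  = -1; SeaLevel = -2*IceMelt - Albedo + 2  [with IceMelt=-1, Albedo=-1]  = 5.
Change = 9 − 5 = 4.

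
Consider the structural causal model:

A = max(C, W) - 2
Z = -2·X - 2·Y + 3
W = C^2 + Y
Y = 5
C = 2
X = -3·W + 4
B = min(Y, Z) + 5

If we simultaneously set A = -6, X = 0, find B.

Under do(A = -6, X = 0), each intervened variable's structural equation is replaced by its fixed value.
Z = -2·X - 2·Y + 3  [with X=0, Y=5]  = -7
B = min(Y, Z) + 5  [with Y=5, Z=-7]  = -2

-2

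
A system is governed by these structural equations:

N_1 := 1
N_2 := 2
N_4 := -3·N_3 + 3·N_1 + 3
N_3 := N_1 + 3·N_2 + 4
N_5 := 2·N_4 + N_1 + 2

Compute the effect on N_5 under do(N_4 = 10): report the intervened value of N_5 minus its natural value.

74

Intervening sets N_4 = 10 and removes its equation (N_4 := -3·N_3 + 3·N_1 + 3).
N_5 = 2·N_4 + N_1 + 2  [with N_4=10, N_1=1]  = 23
Without intervention: N_3 = N_1 + 3·N_2 + 4  [with N_1=1, N_2=2]  = 11; N_4 = -3·N_3 + 3·N_1 + 3  [with N_3=11, N_1=1]  = -27; N_5 = 2·N_4 + N_1 + 2  [with N_4=-27, N_1=1]  = -51.
Change = 23 − (-51) = 74.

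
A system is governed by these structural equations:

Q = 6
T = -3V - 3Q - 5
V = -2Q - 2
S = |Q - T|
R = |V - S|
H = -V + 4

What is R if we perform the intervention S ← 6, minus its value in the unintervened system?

The intervention breaks the incoming arrows to S: S = |Q - T| no longer applies, and S = 6.
V = -2Q - 2  [with Q=6]  = -14
R = |V - S|  [with V=-14, S=6]  = 20
Without intervention: V = -2Q - 2  [with Q=6]  = -14; T = -3V - 3Q - 5  [with V=-14, Q=6]  = 19; S = |Q - T|  [with Q=6, T=19]  = 13; R = |V - S|  [with V=-14, S=13]  = 27.
Change = 20 − 27 = -7.

-7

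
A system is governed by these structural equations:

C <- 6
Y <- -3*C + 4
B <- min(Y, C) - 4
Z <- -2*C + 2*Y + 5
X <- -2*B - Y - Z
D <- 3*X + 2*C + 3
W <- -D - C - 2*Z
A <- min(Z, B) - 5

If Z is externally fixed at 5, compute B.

-18

Under do(Z=5), the mechanism Z <- -2*C + 2*Y + 5 is discarded; Z is fixed at 5.
Since B is not a descendant of the intervened variable, it is unaffected.
Y = -3*C + 4  [with C=6]  = -14
B = min(Y, C) - 4  [with Y=-14, C=6]  = -18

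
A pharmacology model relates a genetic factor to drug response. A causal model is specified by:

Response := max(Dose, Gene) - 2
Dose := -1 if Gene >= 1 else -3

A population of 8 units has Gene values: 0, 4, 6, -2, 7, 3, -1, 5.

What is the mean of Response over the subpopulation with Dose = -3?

-3

Observing Dose=-3 restricts to units where Dose's equation naturally yields -3: Gene ∈ {0, -2, -1}. In that subpopulation Response = -2, -4, -3, mean -3.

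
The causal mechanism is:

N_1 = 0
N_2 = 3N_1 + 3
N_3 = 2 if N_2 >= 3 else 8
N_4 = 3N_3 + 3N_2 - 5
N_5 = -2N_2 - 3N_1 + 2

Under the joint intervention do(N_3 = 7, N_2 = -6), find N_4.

-2

The joint intervention fixes N_3 = 7, N_2 = -6, removing each variable's own equation.
N_4 = 3N_3 + 3N_2 - 5  [with N_3=7, N_2=-6]  = -2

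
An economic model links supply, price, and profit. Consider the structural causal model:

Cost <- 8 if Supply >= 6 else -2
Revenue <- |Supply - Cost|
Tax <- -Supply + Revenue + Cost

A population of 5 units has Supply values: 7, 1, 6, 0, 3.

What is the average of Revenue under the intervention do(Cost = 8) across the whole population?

Under do(Cost=8), Cost's equation is replaced by Cost=8 for every unit. Per-unit Revenue: 1, 7, 2, 8, 5. Mean = 4.6.

4.6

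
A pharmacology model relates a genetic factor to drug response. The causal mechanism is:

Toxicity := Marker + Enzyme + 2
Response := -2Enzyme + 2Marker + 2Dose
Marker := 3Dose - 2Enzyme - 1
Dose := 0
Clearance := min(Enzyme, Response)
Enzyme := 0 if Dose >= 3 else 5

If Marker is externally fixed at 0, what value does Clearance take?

The intervention breaks the incoming arrows to Marker: Marker := 3Dose - 2Enzyme - 1 no longer applies, and Marker = 0.
Enzyme = 0 if Dose >= 3 else 5  [with Dose=0]  = 5
Response = -2Enzyme + 2Marker + 2Dose  [with Enzyme=5, Marker=0, Dose=0]  = -10
Clearance = min(Enzyme, Response)  [with Enzyme=5, Response=-10]  = -10

-10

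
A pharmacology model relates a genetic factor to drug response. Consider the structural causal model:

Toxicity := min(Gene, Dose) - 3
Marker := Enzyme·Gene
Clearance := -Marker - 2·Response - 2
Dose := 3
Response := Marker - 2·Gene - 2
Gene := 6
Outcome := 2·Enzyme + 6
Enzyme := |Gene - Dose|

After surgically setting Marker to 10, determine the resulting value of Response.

Intervening sets Marker = 10 and removes its equation (Marker := Enzyme·Gene).
Response = Marker - 2·Gene - 2  [with Marker=10, Gene=6]  = -4

-4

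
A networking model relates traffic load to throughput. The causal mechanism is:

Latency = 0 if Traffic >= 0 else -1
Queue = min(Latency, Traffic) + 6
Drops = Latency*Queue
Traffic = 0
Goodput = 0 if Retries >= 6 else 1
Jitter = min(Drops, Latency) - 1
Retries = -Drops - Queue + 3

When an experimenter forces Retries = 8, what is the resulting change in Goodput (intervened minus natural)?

Under do(Retries=8), the mechanism Retries = -Drops - Queue + 3 is discarded; Retries is fixed at 8.
Goodput = 0 if Retries >= 6 else 1  [with Retries=8]  = 0
Without intervention: Latency = 0 if Traffic >= 0 else -1  [with Traffic=0]  = 0; Queue = min(Latency, Traffic) + 6  [with Latency=0, Traffic=0]  = 6; Drops = Latency*Queue  [with Latency=0, Queue=6]  = 0; Retries = -Drops - Queue + 3  [with Drops=0, Queue=6]  = -3; Goodput = 0 if Retries >= 6 else 1  [with Retries=-3]  = 1.
Change = 0 − 1 = -1.

-1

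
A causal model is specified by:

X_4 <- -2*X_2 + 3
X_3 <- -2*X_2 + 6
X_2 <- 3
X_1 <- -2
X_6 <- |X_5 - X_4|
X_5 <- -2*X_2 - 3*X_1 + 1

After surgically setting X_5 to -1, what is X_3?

0

do(X_5=-1) replaces the equation X_5 <- -2*X_2 - 3*X_1 + 1 with the constant X_5 = -1.
X_3 is not downstream of the intervention, so its value is determined by the original equations.
X_3 = -2*X_2 + 6  [with X_2=3]  = 0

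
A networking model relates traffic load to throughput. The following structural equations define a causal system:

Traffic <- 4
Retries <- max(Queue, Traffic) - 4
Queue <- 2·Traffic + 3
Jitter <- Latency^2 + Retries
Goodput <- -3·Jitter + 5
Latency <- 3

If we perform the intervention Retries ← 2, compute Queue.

11

Under do(Retries=2), the mechanism Retries <- max(Queue, Traffic) - 4 is discarded; Retries is fixed at 2.
Since Queue is not a descendant of the intervened variable, it is unaffected.
Queue = 2·Traffic + 3  [with Traffic=4]  = 11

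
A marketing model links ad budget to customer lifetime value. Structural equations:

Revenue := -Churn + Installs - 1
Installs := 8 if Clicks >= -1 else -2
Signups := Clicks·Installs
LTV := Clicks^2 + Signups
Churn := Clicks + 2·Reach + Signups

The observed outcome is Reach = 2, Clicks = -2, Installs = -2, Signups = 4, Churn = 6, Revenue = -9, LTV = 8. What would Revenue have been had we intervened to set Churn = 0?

The intervention breaks the incoming arrows to Churn: Churn := Clicks + 2·Reach + Signups no longer applies, and Churn = 0.
Installs = 8 if Clicks >= -1 else -2  [with Clicks=-2]  = -2
Revenue = -Churn + Installs - 1  [with Churn=0, Installs=-2]  = -3

-3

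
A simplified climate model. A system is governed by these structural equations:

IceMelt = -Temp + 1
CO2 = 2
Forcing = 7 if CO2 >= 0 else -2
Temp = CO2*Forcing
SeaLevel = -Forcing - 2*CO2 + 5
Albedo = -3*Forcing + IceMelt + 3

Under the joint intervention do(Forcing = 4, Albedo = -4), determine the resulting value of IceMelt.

The joint intervention fixes Forcing = 4, Albedo = -4, removing each variable's own equation.
Temp = CO2*Forcing  [with CO2=2, Forcing=4]  = 8
IceMelt = -Temp + 1  [with Temp=8]  = -7

-7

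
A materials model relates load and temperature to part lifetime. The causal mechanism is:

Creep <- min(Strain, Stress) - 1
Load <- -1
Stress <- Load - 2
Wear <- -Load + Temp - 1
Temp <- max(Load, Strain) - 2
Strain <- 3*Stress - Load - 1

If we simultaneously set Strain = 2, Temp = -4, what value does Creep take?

-4

Setting Strain = 2, Temp = -4 by intervention discards those variables' equations.
Stress = Load - 2  [with Load=-1]  = -3
Creep = min(Strain, Stress) - 1  [with Strain=2, Stress=-3]  = -4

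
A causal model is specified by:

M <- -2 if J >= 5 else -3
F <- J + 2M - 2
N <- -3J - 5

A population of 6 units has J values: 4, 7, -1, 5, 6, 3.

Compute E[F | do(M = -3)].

-4

do(M=-3) breaks M's dependence on J. With M=-3 fixed, F across the units is -4, -1, -9, -3, -2, -5, mean -4.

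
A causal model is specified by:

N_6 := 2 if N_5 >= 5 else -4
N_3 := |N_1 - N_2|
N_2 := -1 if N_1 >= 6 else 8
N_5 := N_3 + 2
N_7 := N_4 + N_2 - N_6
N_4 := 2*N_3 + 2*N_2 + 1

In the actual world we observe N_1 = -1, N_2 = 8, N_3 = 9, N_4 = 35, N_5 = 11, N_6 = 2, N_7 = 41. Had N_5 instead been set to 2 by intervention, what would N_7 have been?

Under do(N_5=2), the mechanism N_5 := N_3 + 2 is discarded; N_5 is fixed at 2.
N_2 = -1 if N_1 >= 6 else 8  [with N_1=-1]  = 8
N_3 = |N_1 - N_2|  [with N_1=-1, N_2=8]  = 9
N_4 = 2*N_3 + 2*N_2 + 1  [with N_3=9, N_2=8]  = 35
N_6 = 2 if N_5 >= 5 else -4  [with N_5=2]  = -4
N_7 = N_4 + N_2 - N_6  [with N_4=35, N_2=8, N_6=-4]  = 47

47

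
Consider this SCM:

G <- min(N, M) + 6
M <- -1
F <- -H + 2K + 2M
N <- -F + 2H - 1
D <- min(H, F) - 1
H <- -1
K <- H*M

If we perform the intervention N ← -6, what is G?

0

Intervening sets N = -6 and removes its equation (N <- -F + 2H - 1).
G = min(N, M) + 6  [with N=-6, M=-1]  = 0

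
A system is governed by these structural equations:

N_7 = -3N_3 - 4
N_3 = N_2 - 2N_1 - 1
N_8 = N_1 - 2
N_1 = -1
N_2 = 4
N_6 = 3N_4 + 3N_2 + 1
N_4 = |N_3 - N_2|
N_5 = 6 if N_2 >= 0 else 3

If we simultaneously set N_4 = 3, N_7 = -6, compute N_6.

The joint intervention fixes N_4 = 3, N_7 = -6, removing each variable's own equation.
N_6 = 3N_4 + 3N_2 + 1  [with N_4=3, N_2=4]  = 22

22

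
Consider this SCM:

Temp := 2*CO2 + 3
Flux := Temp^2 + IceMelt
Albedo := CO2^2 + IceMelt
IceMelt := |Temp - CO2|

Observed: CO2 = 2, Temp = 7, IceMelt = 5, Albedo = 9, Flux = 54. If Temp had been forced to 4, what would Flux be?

do(Temp=4) replaces the equation Temp := 2*CO2 + 3 with the constant Temp = 4.
IceMelt = |Temp - CO2|  [with Temp=4, CO2=2]  = 2
Flux = Temp^2 + IceMelt  [with Temp=4, IceMelt=2]  = 18

18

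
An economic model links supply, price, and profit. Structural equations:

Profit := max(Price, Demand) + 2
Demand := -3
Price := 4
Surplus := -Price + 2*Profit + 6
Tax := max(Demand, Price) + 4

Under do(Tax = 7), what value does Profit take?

The intervention breaks the incoming arrows to Tax: Tax := max(Demand, Price) + 4 no longer applies, and Tax = 7.
Profit is not downstream of the intervention, so its value is determined by the original equations.
Profit = max(Price, Demand) + 2  [with Price=4, Demand=-3]  = 6

6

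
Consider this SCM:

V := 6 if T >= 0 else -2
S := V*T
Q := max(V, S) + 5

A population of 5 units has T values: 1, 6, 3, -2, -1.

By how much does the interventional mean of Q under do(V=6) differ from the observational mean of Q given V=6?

-5.6

Under do(V=6), V's equation is replaced by V=6 for every unit. Per-unit Q: 11, 41, 23, 11, 11. Mean = 19.4.
Observing V=6 restricts to units where V's equation naturally yields 6: T ∈ {1, 6, 3}. In that subpopulation Q = 11, 41, 23, mean 25.
Difference = 19.4 − 25 = -5.6.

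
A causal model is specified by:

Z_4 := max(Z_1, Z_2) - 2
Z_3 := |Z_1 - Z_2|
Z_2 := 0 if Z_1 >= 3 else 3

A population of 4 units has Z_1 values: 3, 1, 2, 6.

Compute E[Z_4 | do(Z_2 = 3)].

Under do(Z_2=3), Z_2's equation is replaced by Z_2=3 for every unit. Per-unit Z_4: 1, 1, 1, 4. Mean = 1.75.

1.75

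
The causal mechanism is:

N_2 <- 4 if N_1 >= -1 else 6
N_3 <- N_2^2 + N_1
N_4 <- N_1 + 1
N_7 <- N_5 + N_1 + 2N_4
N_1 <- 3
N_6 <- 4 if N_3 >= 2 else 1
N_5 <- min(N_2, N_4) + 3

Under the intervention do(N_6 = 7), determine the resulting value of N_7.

18

Intervening sets N_6 = 7 and removes its equation (N_6 <- 4 if N_3 >= 2 else 1).
No directed path runs from N_6 to N_7, so N_7 keeps its natural value.
N_2 = 4 if N_1 >= -1 else 6  [with N_1=3]  = 4
N_4 = N_1 + 1  [with N_1=3]  = 4
N_5 = min(N_2, N_4) + 3  [with N_2=4, N_4=4]  = 7
N_7 = N_5 + N_1 + 2N_4  [with N_5=7, N_1=3, N_4=4]  = 18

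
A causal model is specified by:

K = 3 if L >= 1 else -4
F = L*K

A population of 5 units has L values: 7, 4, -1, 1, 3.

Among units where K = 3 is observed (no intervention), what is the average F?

E[F|K=3] averages over only the 4 units with K=3 (L = 7, 4, 1, 3): F = 21, 12, 3, 9, mean 11.25.

11.25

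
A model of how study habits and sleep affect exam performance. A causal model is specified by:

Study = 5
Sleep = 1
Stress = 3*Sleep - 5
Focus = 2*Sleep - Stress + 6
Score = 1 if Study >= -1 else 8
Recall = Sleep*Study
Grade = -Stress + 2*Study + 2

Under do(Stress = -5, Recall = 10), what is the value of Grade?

17

Under do(Stress = -5, Recall = 10), each intervened variable's structural equation is replaced by its fixed value.
Grade = -Stress + 2*Study + 2  [with Stress=-5, Study=5]  = 17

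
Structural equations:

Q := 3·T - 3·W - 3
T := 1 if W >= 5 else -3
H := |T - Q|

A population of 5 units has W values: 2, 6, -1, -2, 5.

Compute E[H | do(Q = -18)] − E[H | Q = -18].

Under do(Q=-18), Q's equation is replaced by Q=-18 for every unit. Per-unit H: 15, 19, 15, 15, 19. Mean = 16.6.
E[H|Q=-18] averages over only the 2 units with Q=-18 (W = 2, 6): H = 15, 19, mean 17.
Difference = 16.6 − 17 = -0.4.

-0.4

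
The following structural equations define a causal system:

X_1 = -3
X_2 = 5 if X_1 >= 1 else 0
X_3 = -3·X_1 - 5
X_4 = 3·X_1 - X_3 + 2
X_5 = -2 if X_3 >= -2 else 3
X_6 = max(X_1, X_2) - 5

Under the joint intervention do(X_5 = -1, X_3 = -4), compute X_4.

-3

Under do(X_5 = -1, X_3 = -4), each intervened variable's structural equation is replaced by its fixed value.
X_4 = 3·X_1 - X_3 + 2  [with X_1=-3, X_3=-4]  = -3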